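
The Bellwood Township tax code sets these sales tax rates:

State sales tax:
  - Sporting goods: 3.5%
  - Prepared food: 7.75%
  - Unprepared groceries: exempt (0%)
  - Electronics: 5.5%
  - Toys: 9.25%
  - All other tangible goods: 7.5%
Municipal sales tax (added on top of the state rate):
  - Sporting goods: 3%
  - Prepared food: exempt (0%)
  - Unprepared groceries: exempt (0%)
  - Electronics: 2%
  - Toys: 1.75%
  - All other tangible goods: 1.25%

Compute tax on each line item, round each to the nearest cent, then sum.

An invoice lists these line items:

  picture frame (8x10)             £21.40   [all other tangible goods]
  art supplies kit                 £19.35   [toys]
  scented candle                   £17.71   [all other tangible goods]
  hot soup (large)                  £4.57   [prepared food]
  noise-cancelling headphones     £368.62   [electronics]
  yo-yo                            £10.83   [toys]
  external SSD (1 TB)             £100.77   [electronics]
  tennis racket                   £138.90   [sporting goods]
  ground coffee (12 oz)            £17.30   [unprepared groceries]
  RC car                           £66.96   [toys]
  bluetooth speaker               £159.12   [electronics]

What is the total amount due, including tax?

£996.16

Picture frame (8x10) £21.40: all other tangible goods → 7.5% + 1.25% municipal = 8.75% → £1.87
Art supplies kit £19.35: toys → 9.25% + 1.75% municipal = 11% → £2.13
Scented candle £17.71: all other tangible goods → 7.5% + 1.25% municipal = 8.75% → £1.55
Hot soup (large) £4.57: prepared food → 7.75% + 0% municipal = 7.75% → £0.35
Noise-cancelling headphones £368.62: electronics → 5.5% + 2% municipal = 7.5% → £27.65
Yo-yo £10.83: toys → 9.25% + 1.75% municipal = 11% → £1.19
External SSD (1 TB) £100.77: electronics → 5.5% + 2% municipal = 7.5% → £7.56
Tennis racket £138.90: sporting goods → 3.5% + 3% municipal = 6.5% → £9.03
Ground coffee (12 oz) £17.30: unprepared groceries → 0% + 0% municipal = 0% → £0.00
RC car £66.96: toys → 9.25% + 1.75% municipal = 11% → £7.37
Bluetooth speaker £159.12: electronics → 5.5% + 2% municipal = 7.5% → £11.93
Subtotal = £925.53; tax = £70.63; total due = £996.16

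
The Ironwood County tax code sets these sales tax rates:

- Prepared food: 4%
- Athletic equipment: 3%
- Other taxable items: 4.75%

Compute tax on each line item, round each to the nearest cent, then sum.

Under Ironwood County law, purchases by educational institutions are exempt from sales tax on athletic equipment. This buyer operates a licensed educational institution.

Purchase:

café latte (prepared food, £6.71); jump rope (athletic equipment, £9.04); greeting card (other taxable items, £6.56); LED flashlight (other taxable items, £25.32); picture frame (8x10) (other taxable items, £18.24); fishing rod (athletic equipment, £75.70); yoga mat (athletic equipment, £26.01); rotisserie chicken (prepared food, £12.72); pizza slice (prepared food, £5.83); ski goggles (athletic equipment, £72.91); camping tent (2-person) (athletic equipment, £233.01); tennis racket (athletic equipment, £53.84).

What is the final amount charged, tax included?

£549.28

Café latte £6.71: prepared food → 4% → £0.27
Jump rope £9.04: athletic equipment, buyer-exempt → 0% → £0.00
Greeting card £6.56: other taxable items → 4.75% → £0.31
LED flashlight £25.32: other taxable items → 4.75% → £1.20
Picture frame (8x10) £18.24: other taxable items → 4.75% → £0.87
Fishing rod £75.70: athletic equipment, buyer-exempt → 0% → £0.00
Yoga mat £26.01: athletic equipment, buyer-exempt → 0% → £0.00
Rotisserie chicken £12.72: prepared food → 4% → £0.51
Pizza slice £5.83: prepared food → 4% → £0.23
Ski goggles £72.91: athletic equipment, buyer-exempt → 0% → £0.00
Camping tent (2-person) £233.01: athletic equipment, buyer-exempt → 0% → £0.00
Tennis racket £53.84: athletic equipment, buyer-exempt → 0% → £0.00
Subtotal = £545.89; tax = £3.39; total due = £549.28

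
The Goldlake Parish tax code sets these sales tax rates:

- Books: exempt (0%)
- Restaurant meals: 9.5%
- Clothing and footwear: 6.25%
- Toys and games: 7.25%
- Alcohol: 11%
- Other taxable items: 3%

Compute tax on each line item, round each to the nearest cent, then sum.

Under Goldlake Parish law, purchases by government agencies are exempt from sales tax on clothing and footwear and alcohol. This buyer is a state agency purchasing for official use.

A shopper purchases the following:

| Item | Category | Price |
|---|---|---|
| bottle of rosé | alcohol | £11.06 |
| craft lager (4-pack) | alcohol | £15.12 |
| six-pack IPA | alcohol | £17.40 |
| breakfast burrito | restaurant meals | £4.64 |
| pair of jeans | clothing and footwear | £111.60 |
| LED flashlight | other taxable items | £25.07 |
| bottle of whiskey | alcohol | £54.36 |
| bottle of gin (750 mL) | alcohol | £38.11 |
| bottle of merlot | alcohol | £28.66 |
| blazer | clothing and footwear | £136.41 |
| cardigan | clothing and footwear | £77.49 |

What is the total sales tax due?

£1.19

Bottle of rosé £11.06: alcohol, buyer-exempt → 0% → £0.00
Craft lager (4-pack) £15.12: alcohol, buyer-exempt → 0% → £0.00
Six-pack IPA £17.40: alcohol, buyer-exempt → 0% → £0.00
Breakfast burrito £4.64: restaurant meals → 9.5% → £0.44
Pair of jeans £111.60: clothing and footwear, buyer-exempt → 0% → £0.00
LED flashlight £25.07: other taxable items → 3% → £0.75
Bottle of whiskey £54.36: alcohol, buyer-exempt → 0% → £0.00
Bottle of gin (750 mL) £38.11: alcohol, buyer-exempt → 0% → £0.00
Bottle of merlot £28.66: alcohol, buyer-exempt → 0% → £0.00
Blazer £136.41: clothing and footwear, buyer-exempt → 0% → £0.00
Cardigan £77.49: clothing and footwear, buyer-exempt → 0% → £0.00
Total tax = £0.44 + £0.75 = £1.19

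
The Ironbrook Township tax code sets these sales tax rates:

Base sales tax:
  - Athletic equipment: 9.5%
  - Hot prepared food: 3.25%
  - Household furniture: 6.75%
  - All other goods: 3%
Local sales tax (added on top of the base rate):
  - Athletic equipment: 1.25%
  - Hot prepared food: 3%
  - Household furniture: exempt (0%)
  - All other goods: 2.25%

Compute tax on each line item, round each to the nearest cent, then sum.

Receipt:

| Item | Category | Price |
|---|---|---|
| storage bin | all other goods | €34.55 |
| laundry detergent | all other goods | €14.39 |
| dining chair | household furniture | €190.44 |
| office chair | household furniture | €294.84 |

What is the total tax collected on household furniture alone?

€32.75

Dining chair €190.44: household furniture → 6.75% + 0% local = 6.75% → €12.85
Office chair €294.84: household furniture → 6.75% + 0% local = 6.75% → €19.90
Tax on household furniture = €12.85 + €19.90 = €32.75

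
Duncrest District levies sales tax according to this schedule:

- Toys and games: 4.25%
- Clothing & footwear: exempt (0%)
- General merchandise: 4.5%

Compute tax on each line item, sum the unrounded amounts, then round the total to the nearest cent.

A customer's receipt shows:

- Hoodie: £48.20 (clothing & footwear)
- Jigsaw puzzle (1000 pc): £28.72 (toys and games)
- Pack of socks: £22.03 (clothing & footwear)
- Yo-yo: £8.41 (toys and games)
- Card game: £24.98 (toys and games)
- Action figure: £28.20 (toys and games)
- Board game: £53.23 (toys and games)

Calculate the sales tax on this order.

£6.10

Hoodie £48.20: clothing & footwear → 0% → £0.00
Jigsaw puzzle (1000 pc) £28.72: toys and games → 4.25% → £1.2206
Pack of socks £22.03: clothing & footwear → 0% → £0.00
Yo-yo £8.41: toys and games → 4.25% → £0.357425
Card game £24.98: toys and games → 4.25% → £1.06165
Action figure £28.20: toys and games → 4.25% → £1.1985
Board game £53.23: toys and games → 4.25% → £2.262275
Unrounded tax sum = £6.10045 → £6.10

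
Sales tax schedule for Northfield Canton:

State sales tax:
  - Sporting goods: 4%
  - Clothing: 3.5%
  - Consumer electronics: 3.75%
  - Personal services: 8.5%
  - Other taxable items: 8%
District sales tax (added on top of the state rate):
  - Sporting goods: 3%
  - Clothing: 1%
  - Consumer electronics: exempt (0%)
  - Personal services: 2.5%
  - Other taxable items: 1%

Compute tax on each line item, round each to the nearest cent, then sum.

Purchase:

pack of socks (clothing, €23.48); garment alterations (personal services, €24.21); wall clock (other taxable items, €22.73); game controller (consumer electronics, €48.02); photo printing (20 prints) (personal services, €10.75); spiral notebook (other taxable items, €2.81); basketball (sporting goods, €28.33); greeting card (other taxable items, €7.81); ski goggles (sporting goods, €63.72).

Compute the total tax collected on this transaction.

Pack of socks €23.48: clothing → 3.5% + 1% district = 4.5% → €1.06
Garment alterations €24.21: personal services → 8.5% + 2.5% district = 11% → €2.66
Wall clock €22.73: other taxable items → 8% + 1% district = 9% → €2.05
Game controller €48.02: consumer electronics → 3.75% + 0% district = 3.75% → €1.80
Photo printing (20 prints) €10.75: personal services → 8.5% + 2.5% district = 11% → €1.18
Spiral notebook €2.81: other taxable items → 8% + 1% district = 9% → €0.25
Basketball €28.33: sporting goods → 4% + 3% district = 7% → €1.98
Greeting card €7.81: other taxable items → 8% + 1% district = 9% → €0.70
Ski goggles €63.72: sporting goods → 4% + 3% district = 7% → €4.46
Total tax = €1.06 + €2.66 + €2.05 + €1.80 + €1.18 + €0.25 + €1.98 + €0.70 + €4.46 = €16.14

€16.14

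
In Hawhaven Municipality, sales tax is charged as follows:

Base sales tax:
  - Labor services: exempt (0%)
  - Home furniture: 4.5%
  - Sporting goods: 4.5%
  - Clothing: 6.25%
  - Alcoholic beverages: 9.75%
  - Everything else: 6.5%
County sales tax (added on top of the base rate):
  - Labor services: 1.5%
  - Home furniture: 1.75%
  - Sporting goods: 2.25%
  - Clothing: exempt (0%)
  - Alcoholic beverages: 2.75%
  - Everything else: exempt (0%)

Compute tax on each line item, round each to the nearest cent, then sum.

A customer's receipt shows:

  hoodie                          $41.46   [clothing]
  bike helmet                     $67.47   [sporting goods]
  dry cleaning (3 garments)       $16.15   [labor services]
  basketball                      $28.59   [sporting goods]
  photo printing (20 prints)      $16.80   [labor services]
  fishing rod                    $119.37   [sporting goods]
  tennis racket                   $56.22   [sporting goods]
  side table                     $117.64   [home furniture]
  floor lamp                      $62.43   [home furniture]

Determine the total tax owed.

$32.66

Hoodie $41.46: clothing → 6.25% + 0% county = 6.25% → $2.59
Bike helmet $67.47: sporting goods → 4.5% + 2.25% county = 6.75% → $4.55
Dry cleaning (3 garments) $16.15: labor services → 0% + 1.5% county = 1.5% → $0.24
Basketball $28.59: sporting goods → 4.5% + 2.25% county = 6.75% → $1.93
Photo printing (20 prints) $16.80: labor services → 0% + 1.5% county = 1.5% → $0.25
Fishing rod $119.37: sporting goods → 4.5% + 2.25% county = 6.75% → $8.06
Tennis racket $56.22: sporting goods → 4.5% + 2.25% county = 6.75% → $3.79
Side table $117.64: home furniture → 4.5% + 1.75% county = 6.25% → $7.35
Floor lamp $62.43: home furniture → 4.5% + 1.75% county = 6.25% → $3.90
Total tax = $2.59 + $4.55 + $0.24 + $1.93 + $0.25 + $8.06 + $3.79 + $7.35 + $3.90 = $32.66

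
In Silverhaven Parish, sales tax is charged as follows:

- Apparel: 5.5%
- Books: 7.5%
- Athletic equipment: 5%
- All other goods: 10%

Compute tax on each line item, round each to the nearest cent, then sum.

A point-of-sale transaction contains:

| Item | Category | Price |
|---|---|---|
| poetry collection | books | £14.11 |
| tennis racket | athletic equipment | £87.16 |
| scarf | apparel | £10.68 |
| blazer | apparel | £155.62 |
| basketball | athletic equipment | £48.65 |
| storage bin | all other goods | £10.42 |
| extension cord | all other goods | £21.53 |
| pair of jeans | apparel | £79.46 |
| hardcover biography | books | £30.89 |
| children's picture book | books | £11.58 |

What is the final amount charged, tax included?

£497.85

Poetry collection £14.11: books → 7.5% → £1.06
Tennis racket £87.16: athletic equipment → 5% → £4.36
Scarf £10.68: apparel → 5.5% → £0.59
Blazer £155.62: apparel → 5.5% → £8.56
Basketball £48.65: athletic equipment → 5% → £2.43
Storage bin £10.42: all other goods → 10% → £1.04
Extension cord £21.53: all other goods → 10% → £2.15
Pair of jeans £79.46: apparel → 5.5% → £4.37
Hardcover biography £30.89: books → 7.5% → £2.32
Children's picture book £11.58: books → 7.5% → £0.87
Subtotal = £470.10; tax = £27.75; total due = £497.85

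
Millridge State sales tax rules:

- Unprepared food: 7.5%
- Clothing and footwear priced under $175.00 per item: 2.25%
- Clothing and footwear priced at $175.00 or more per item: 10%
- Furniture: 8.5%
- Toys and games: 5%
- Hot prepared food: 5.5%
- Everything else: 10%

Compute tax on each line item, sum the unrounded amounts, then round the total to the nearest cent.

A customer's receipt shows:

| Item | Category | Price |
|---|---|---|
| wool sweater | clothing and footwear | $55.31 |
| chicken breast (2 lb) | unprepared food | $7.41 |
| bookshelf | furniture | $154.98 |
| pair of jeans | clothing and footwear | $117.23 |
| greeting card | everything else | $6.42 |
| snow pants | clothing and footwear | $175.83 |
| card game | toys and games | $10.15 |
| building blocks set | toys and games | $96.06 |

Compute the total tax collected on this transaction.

Wool sweater $55.31: clothing and footwear, under $175.00 → 2.25% → $1.244475
Chicken breast (2 lb) $7.41: unprepared food → 7.5% → $0.55575
Bookshelf $154.98: furniture → 8.5% → $13.1733
Pair of jeans $117.23: clothing and footwear, under $175.00 → 2.25% → $2.637675
Greeting card $6.42: everything else → 10% → $0.642
Snow pants $175.83: clothing and footwear, $175.00 or more → 10% → $17.583
Card game $10.15: toys and games → 5% → $0.5075
Building blocks set $96.06: toys and games → 5% → $4.803
Unrounded tax sum = $41.1467 → $41.15

$41.15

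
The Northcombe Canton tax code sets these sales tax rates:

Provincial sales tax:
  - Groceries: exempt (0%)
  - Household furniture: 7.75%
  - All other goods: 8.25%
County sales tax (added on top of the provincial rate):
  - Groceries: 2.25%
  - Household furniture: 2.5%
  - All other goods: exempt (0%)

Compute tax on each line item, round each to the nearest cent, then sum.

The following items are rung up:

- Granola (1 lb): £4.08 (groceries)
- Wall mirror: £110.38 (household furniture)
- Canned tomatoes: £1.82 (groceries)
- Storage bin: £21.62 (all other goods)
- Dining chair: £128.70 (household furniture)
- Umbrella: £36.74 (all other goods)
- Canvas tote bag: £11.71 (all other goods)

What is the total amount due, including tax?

£345.46

Granola (1 lb) £4.08: groceries → 0% + 2.25% county = 2.25% → £0.09
Wall mirror £110.38: household furniture → 7.75% + 2.5% county = 10.25% → £11.31
Canned tomatoes £1.82: groceries → 0% + 2.25% county = 2.25% → £0.04
Storage bin £21.62: all other goods → 8.25% + 0% county = 8.25% → £1.78
Dining chair £128.70: household furniture → 7.75% + 2.5% county = 10.25% → £13.19
Umbrella £36.74: all other goods → 8.25% + 0% county = 8.25% → £3.03
Canvas tote bag £11.71: all other goods → 8.25% + 0% county = 8.25% → £0.97
Subtotal = £315.05; tax = £30.41; total due = £345.46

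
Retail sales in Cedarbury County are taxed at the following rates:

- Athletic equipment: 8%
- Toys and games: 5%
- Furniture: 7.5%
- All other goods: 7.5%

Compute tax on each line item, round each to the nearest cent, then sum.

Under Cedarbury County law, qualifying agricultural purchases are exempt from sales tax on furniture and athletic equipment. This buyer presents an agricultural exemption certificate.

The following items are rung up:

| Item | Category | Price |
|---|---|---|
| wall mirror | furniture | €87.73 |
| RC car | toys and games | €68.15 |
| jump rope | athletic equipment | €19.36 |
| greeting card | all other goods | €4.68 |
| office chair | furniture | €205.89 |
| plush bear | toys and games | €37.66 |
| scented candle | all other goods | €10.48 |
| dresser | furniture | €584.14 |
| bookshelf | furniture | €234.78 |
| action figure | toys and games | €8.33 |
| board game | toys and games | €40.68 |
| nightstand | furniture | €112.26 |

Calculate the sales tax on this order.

€8.88

Wall mirror €87.73: furniture, buyer-exempt → 0% → €0.00
RC car €68.15: toys and games → 5% → €3.41
Jump rope €19.36: athletic equipment, buyer-exempt → 0% → €0.00
Greeting card €4.68: all other goods → 7.5% → €0.35
Office chair €205.89: furniture, buyer-exempt → 0% → €0.00
Plush bear €37.66: toys and games → 5% → €1.88
Scented candle €10.48: all other goods → 7.5% → €0.79
Dresser €584.14: furniture, buyer-exempt → 0% → €0.00
Bookshelf €234.78: furniture, buyer-exempt → 0% → €0.00
Action figure €8.33: toys and games → 5% → €0.42
Board game €40.68: toys and games → 5% → €2.03
Nightstand €112.26: furniture, buyer-exempt → 0% → €0.00
Total tax = €3.41 + €0.35 + €1.88 + €0.79 + €0.42 + €2.03 = €8.88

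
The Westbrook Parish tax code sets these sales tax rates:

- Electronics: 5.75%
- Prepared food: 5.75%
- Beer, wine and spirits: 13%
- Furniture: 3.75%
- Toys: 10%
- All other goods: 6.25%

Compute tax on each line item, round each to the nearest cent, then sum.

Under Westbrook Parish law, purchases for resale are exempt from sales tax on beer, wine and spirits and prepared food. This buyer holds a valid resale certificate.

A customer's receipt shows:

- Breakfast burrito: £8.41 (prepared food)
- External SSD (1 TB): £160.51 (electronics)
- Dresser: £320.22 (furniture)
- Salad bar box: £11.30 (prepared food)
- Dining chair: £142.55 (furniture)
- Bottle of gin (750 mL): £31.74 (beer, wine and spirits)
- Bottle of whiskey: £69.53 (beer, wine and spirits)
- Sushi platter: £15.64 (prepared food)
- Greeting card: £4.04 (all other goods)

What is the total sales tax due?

Breakfast burrito £8.41: prepared food, buyer-exempt → 0% → £0.00
External SSD (1 TB) £160.51: electronics → 5.75% → £9.23
Dresser £320.22: furniture → 3.75% → £12.01
Salad bar box £11.30: prepared food, buyer-exempt → 0% → £0.00
Dining chair £142.55: furniture → 3.75% → £5.35
Bottle of gin (750 mL) £31.74: beer, wine and spirits, buyer-exempt → 0% → £0.00
Bottle of whiskey £69.53: beer, wine and spirits, buyer-exempt → 0% → £0.00
Sushi platter £15.64: prepared food, buyer-exempt → 0% → £0.00
Greeting card £4.04: all other goods → 6.25% → £0.25
Total tax = £9.23 + £12.01 + £5.35 + £0.25 = £26.84

£26.84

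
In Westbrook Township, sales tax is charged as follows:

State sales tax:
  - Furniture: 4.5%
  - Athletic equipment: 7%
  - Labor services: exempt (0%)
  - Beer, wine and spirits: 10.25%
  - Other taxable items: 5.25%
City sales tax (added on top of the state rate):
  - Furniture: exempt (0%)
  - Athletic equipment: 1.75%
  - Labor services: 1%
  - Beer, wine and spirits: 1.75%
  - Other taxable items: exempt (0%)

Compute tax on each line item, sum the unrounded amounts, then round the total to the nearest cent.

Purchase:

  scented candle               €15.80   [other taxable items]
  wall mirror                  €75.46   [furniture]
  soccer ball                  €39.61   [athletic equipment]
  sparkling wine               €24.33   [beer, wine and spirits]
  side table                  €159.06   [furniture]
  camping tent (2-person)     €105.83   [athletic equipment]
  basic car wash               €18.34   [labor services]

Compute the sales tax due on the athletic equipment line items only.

€12.73

Soccer ball €39.61: athletic equipment → 7% + 1.75% city = 8.75% → €3.465875
Camping tent (2-person) €105.83: athletic equipment → 7% + 1.75% city = 8.75% → €9.260125
Tax on athletic equipment: unrounded sum = €12.726 → €12.73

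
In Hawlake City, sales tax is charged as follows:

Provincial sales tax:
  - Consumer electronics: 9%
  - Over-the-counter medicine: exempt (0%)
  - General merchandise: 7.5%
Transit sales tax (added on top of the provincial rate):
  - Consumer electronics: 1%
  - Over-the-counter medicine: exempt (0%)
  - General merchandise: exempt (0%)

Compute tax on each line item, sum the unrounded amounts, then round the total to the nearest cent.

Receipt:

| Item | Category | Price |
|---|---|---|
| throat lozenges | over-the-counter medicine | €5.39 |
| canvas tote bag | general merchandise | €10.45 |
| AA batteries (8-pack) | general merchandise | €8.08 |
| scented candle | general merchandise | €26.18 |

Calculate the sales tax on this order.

€3.35

Throat lozenges €5.39: over-the-counter medicine → 0% + 0% transit = 0% → €0.00
Canvas tote bag €10.45: general merchandise → 7.5% + 0% transit = 7.5% → €0.78375
AA batteries (8-pack) €8.08: general merchandise → 7.5% + 0% transit = 7.5% → €0.606
Scented candle €26.18: general merchandise → 7.5% + 0% transit = 7.5% → €1.9635
Unrounded tax sum = €3.35325 → €3.35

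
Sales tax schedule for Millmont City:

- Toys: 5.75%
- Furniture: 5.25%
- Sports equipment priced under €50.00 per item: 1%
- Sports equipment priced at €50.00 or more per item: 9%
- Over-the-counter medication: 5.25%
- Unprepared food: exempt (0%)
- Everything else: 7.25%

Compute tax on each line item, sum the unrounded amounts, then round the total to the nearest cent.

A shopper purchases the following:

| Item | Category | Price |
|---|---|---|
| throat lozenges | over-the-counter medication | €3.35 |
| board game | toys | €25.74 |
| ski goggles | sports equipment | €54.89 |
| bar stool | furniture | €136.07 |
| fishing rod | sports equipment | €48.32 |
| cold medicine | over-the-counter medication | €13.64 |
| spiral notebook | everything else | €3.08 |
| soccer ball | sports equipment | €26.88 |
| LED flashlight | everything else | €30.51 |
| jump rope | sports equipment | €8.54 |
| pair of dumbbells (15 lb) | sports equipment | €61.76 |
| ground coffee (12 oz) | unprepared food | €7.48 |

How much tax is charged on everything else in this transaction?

Spiral notebook €3.08: everything else → 7.25% → €0.2233
LED flashlight €30.51: everything else → 7.25% → €2.211975
Tax on everything else: unrounded sum = €2.435275 → €2.44

€2.44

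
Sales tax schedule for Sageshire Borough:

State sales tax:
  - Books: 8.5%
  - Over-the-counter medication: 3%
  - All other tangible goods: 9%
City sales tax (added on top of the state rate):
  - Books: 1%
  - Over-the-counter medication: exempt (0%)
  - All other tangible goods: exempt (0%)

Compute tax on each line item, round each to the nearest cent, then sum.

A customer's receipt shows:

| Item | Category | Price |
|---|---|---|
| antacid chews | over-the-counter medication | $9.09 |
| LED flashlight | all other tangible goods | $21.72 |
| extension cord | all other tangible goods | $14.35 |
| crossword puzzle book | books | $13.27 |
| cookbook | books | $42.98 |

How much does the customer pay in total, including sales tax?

$110.26

Antacid chews $9.09: over-the-counter medication → 3% + 0% city = 3% → $0.27
LED flashlight $21.72: all other tangible goods → 9% + 0% city = 9% → $1.95
Extension cord $14.35: all other tangible goods → 9% + 0% city = 9% → $1.29
Crossword puzzle book $13.27: books → 8.5% + 1% city = 9.5% → $1.26
Cookbook $42.98: books → 8.5% + 1% city = 9.5% → $4.08
Subtotal = $101.41; tax = $8.85; total due = $110.26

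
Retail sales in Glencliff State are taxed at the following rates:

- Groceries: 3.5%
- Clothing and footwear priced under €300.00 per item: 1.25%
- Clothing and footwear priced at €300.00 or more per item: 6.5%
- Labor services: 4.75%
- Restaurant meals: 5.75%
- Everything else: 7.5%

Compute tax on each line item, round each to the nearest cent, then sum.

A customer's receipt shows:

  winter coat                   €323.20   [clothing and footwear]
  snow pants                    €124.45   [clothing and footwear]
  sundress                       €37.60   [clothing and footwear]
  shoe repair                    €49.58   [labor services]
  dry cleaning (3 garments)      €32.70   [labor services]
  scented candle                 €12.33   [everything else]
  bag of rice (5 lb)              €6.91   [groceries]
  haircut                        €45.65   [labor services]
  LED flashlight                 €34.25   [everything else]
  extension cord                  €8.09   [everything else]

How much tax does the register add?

Winter coat €323.20: clothing and footwear, €300.00 or more → 6.5% → €21.01
Snow pants €124.45: clothing and footwear, under €300.00 → 1.25% → €1.56
Sundress €37.60: clothing and footwear, under €300.00 → 1.25% → €0.47
Shoe repair €49.58: labor services → 4.75% → €2.36
Dry cleaning (3 garments) €32.70: labor services → 4.75% → €1.55
Scented candle €12.33: everything else → 7.5% → €0.92
Bag of rice (5 lb) €6.91: groceries → 3.5% → €0.24
Haircut €45.65: labor services → 4.75% → €2.17
LED flashlight €34.25: everything else → 7.5% → €2.57
Extension cord €8.09: everything else → 7.5% → €0.61
Total tax = €21.01 + €1.56 + €0.47 + €2.36 + €1.55 + €0.92 + €0.24 + €2.17 + €2.57 + €0.61 = €33.46

€33.46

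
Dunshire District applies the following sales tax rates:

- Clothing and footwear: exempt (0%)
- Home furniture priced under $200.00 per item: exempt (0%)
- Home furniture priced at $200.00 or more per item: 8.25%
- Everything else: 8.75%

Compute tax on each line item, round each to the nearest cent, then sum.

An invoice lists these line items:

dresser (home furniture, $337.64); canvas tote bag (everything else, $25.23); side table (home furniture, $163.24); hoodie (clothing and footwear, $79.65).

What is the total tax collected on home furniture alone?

Dresser $337.64: home furniture, $200.00 or more → 8.25% → $27.86
Side table $163.24: home furniture, under $200.00 → 0% → $0.00
Tax on home furniture = $27.86 + $0.00 = $27.86

$27.86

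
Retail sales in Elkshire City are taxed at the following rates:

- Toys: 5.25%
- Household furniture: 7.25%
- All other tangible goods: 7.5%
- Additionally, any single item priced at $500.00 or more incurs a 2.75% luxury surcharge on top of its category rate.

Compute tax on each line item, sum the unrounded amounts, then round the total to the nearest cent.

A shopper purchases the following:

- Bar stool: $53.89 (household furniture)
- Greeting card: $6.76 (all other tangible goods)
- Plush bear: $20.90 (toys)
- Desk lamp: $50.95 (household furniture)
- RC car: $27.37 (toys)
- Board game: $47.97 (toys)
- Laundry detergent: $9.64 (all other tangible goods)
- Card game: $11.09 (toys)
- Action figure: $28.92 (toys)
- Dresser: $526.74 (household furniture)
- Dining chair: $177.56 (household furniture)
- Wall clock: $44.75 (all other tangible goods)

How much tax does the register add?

Bar stool $53.89: household furniture → 7.25% → $3.907025
Greeting card $6.76: all other tangible goods → 7.5% → $0.507
Plush bear $20.90: toys → 5.25% → $1.09725
Desk lamp $50.95: household furniture → 7.25% → $3.693875
RC car $27.37: toys → 5.25% → $1.436925
Board game $47.97: toys → 5.25% → $2.518425
Laundry detergent $9.64: all other tangible goods → 7.5% → $0.723
Card game $11.09: toys → 5.25% → $0.582225
Action figure $28.92: toys → 5.25% → $1.5183
Dresser $526.74: household furniture → 7.25% + 2.75% surcharge = 10% → $52.674
Dining chair $177.56: household furniture → 7.25% → $12.8731
Wall clock $44.75: all other tangible goods → 7.5% → $3.35625
Unrounded tax sum = $84.887375 → $84.89

$84.89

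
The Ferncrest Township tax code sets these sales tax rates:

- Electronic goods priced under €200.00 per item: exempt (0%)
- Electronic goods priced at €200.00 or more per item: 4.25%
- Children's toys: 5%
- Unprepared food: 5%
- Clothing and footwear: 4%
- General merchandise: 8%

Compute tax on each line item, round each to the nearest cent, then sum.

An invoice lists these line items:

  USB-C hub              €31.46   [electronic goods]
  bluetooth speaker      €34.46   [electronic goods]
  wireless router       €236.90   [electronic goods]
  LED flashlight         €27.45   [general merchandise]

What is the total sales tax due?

€12.27

USB-C hub €31.46: electronic goods, under €200.00 → 0% → €0.00
Bluetooth speaker €34.46: electronic goods, under €200.00 → 0% → €0.00
Wireless router €236.90: electronic goods, €200.00 or more → 4.25% → €10.07
LED flashlight €27.45: general merchandise → 8% → €2.20
Total tax = €10.07 + €2.20 = €12.27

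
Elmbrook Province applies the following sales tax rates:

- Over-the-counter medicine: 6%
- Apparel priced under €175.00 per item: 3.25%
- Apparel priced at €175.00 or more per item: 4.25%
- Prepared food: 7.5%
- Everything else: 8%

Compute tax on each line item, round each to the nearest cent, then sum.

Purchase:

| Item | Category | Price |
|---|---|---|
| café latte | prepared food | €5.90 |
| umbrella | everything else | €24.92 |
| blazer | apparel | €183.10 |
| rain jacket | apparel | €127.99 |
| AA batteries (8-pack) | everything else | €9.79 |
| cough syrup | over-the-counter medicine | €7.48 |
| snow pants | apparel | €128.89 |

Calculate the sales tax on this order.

Café latte €5.90: prepared food → 7.5% → €0.44
Umbrella €24.92: everything else → 8% → €1.99
Blazer €183.10: apparel, €175.00 or more → 4.25% → €7.78
Rain jacket €127.99: apparel, under €175.00 → 3.25% → €4.16
AA batteries (8-pack) €9.79: everything else → 8% → €0.78
Cough syrup €7.48: over-the-counter medicine → 6% → €0.45
Snow pants €128.89: apparel, under €175.00 → 3.25% → €4.19
Total tax = €0.44 + €1.99 + €7.78 + €4.16 + €0.78 + €0.45 + €4.19 = €19.79

€19.79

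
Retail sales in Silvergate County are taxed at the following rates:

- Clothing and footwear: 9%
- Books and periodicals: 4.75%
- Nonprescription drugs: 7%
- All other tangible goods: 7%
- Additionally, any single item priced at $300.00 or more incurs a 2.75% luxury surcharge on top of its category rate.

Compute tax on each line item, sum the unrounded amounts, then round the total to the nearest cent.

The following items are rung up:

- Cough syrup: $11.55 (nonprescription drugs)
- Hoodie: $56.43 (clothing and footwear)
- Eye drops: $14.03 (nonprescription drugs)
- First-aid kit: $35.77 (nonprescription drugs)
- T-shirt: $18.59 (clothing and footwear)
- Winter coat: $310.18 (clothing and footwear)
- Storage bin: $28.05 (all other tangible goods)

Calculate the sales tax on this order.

$49.46

Cough syrup $11.55: nonprescription drugs → 7% → $0.8085
Hoodie $56.43: clothing and footwear → 9% → $5.0787
Eye drops $14.03: nonprescription drugs → 7% → $0.9821
First-aid kit $35.77: nonprescription drugs → 7% → $2.5039
T-shirt $18.59: clothing and footwear → 9% → $1.6731
Winter coat $310.18: clothing and footwear → 9% + 2.75% surcharge = 11.75% → $36.44615
Storage bin $28.05: all other tangible goods → 7% → $1.9635
Unrounded tax sum = $49.45595 → $49.46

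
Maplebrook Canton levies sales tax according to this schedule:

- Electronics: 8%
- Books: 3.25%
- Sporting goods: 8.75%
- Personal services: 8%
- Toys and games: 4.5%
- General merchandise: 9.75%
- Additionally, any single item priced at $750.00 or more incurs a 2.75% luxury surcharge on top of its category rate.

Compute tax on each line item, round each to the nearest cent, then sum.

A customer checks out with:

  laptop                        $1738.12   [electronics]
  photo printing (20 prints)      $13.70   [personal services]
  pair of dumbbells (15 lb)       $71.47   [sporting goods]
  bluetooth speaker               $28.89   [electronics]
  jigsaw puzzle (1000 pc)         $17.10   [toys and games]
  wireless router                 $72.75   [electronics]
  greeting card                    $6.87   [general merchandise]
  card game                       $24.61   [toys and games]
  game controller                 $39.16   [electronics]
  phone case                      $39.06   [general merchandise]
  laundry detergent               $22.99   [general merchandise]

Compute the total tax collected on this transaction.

$214.06

Laptop $1738.12: electronics → 8% + 2.75% surcharge = 10.75% → $186.85
Photo printing (20 prints) $13.70: personal services → 8% → $1.10
Pair of dumbbells (15 lb) $71.47: sporting goods → 8.75% → $6.25
Bluetooth speaker $28.89: electronics → 8% → $2.31
Jigsaw puzzle (1000 pc) $17.10: toys and games → 4.5% → $0.77
Wireless router $72.75: electronics → 8% → $5.82
Greeting card $6.87: general merchandise → 9.75% → $0.67
Card game $24.61: toys and games → 4.5% → $1.11
Game controller $39.16: electronics → 8% → $3.13
Phone case $39.06: general merchandise → 9.75% → $3.81
Laundry detergent $22.99: general merchandise → 9.75% → $2.24
Total tax = $186.85 + $1.10 + $6.25 + $2.31 + $0.77 + $5.82 + $0.67 + $1.11 + $3.13 + $3.81 + $2.24 = $214.06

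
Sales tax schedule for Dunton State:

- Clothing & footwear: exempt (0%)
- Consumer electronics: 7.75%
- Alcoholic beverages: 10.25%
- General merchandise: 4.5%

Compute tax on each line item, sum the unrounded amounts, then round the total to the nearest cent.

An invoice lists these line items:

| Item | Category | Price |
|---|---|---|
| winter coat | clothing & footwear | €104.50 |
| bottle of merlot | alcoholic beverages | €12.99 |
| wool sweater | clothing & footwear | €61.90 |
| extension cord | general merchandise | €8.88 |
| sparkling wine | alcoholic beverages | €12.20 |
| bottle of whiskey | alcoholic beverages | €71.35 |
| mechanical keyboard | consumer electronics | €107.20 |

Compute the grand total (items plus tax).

Winter coat €104.50: clothing & footwear → 0% → €0.00
Bottle of merlot €12.99: alcoholic beverages → 10.25% → €1.331475
Wool sweater €61.90: clothing & footwear → 0% → €0.00
Extension cord €8.88: general merchandise → 4.5% → €0.3996
Sparkling wine €12.20: alcoholic beverages → 10.25% → €1.2505
Bottle of whiskey €71.35: alcoholic beverages → 10.25% → €7.313375
Mechanical keyboard €107.20: consumer electronics → 7.75% → €8.308
Subtotal = €379.02; unrounded tax = €18.60295 → €18.60; total due = €397.62

€397.62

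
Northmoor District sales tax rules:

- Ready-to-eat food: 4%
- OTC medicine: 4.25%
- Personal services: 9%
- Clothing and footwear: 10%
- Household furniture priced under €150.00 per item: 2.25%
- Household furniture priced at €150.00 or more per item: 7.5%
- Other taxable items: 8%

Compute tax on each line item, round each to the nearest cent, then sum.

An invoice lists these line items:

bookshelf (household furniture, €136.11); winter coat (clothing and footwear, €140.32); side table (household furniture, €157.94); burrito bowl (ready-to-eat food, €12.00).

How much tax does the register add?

Bookshelf €136.11: household furniture, under €150.00 → 2.25% → €3.06
Winter coat €140.32: clothing and footwear → 10% → €14.03
Side table €157.94: household furniture, €150.00 or more → 7.5% → €11.85
Burrito bowl €12.00: ready-to-eat food → 4% → €0.48
Total tax = €3.06 + €14.03 + €11.85 + €0.48 = €29.42

€29.42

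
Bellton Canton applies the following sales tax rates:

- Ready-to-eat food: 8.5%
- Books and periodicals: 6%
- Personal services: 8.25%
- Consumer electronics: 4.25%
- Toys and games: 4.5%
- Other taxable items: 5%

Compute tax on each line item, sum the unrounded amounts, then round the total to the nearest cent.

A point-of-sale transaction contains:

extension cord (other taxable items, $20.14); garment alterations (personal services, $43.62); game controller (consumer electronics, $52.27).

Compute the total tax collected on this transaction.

$6.83

Extension cord $20.14: other taxable items → 5% → $1.007
Garment alterations $43.62: personal services → 8.25% → $3.59865
Game controller $52.27: consumer electronics → 4.25% → $2.221475
Unrounded tax sum = $6.827125 → $6.83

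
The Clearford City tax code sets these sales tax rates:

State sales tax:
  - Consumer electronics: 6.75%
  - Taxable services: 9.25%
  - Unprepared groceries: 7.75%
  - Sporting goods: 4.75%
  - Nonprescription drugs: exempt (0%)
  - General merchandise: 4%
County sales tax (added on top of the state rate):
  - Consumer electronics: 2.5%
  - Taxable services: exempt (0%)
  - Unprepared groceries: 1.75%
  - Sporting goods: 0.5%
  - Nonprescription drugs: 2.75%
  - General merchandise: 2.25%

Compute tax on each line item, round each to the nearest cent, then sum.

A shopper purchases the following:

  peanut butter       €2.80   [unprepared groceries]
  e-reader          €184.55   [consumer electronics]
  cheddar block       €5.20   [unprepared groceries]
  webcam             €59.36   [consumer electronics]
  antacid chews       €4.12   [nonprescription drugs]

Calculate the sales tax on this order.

€23.43

Peanut butter €2.80: unprepared groceries → 7.75% + 1.75% county = 9.5% → €0.27
E-reader €184.55: consumer electronics → 6.75% + 2.5% county = 9.25% → €17.07
Cheddar block €5.20: unprepared groceries → 7.75% + 1.75% county = 9.5% → €0.49
Webcam €59.36: consumer electronics → 6.75% + 2.5% county = 9.25% → €5.49
Antacid chews €4.12: nonprescription drugs → 0% + 2.75% county = 2.75% → €0.11
Total tax = €0.27 + €17.07 + €0.49 + €5.49 + €0.11 = €23.43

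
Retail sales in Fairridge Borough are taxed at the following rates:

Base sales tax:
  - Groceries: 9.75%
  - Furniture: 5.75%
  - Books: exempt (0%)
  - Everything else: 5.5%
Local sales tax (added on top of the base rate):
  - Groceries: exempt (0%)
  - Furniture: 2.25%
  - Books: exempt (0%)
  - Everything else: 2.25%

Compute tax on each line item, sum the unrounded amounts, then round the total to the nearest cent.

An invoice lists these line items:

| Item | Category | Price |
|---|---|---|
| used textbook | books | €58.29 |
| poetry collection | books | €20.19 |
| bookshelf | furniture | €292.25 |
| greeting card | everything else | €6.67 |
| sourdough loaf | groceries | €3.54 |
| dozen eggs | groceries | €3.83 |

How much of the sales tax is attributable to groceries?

Sourdough loaf €3.54: groceries → 9.75% + 0% local = 9.75% → €0.34515
Dozen eggs €3.83: groceries → 9.75% + 0% local = 9.75% → €0.373425
Tax on groceries: unrounded sum = €0.718575 → €0.72

€0.72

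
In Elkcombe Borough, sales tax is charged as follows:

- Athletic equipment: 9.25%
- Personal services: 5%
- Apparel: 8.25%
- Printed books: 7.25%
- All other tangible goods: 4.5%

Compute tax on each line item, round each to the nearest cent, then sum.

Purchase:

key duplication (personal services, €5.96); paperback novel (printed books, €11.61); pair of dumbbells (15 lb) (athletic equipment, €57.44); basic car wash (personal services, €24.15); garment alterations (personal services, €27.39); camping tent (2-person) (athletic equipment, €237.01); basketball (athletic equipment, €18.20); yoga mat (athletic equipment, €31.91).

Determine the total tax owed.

Key duplication €5.96: personal services → 5% → €0.30
Paperback novel €11.61: printed books → 7.25% → €0.84
Pair of dumbbells (15 lb) €57.44: athletic equipment → 9.25% → €5.31
Basic car wash €24.15: personal services → 5% → €1.21
Garment alterations €27.39: personal services → 5% → €1.37
Camping tent (2-person) €237.01: athletic equipment → 9.25% → €21.92
Basketball €18.20: athletic equipment → 9.25% → €1.68
Yoga mat €31.91: athletic equipment → 9.25% → €2.95
Total tax = €0.30 + €0.84 + €5.31 + €1.21 + €1.37 + €21.92 + €1.68 + €2.95 = €35.58

€35.58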